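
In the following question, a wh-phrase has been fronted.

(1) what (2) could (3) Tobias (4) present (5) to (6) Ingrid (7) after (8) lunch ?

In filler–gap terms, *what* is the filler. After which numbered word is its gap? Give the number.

4

In situ: Tobias could present what to Ingrid after lunch.
The filler 'what' is interpreted as the direct object of 'present'. It moves to the left edge, and the trace sits right after 'present':
What could Tobias present ___ to Ingrid after lunch?
'present' is word 4.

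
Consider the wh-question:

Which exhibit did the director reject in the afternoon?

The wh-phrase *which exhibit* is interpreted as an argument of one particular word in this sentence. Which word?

Underlying clause: The director did reject which exhibit in the afternoon.
'which exhibit' is the direct object of 'reject'. Wh-movement fronts it, leaving a gap right after 'reject':
Which exhibit did the director reject ___ in the afternoon?

reject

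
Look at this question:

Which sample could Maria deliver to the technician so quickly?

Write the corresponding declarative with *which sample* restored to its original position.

Maria could deliver which sample to the technician so quickly.

'which sample' is the direct object of 'deliver'. Fronting leaves a gap immediately after 'deliver':
Which sample could Maria deliver ___ to the technician so quickly?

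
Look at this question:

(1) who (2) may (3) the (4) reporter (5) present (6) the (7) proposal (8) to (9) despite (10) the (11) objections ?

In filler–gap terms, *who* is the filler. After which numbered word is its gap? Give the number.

8

Before movement: The reporter may present the proposal to who despite the objections.
'who' is the object of the preposition 'to' (recipient of 'present'). Fronting leaves a gap immediately after 'to':
Who may the reporter present the proposal to ___ despite the objections?
'to' is word 8.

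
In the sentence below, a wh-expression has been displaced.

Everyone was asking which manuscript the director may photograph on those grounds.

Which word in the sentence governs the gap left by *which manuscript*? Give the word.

In situ: The director may photograph which manuscript on those grounds.
The filler 'which manuscript' is interpreted as the direct object of 'photograph'. Wh-movement fronts it, leaving a gap right after 'photograph':
Everyone was asking which manuscript the director may photograph ___ on those grounds.

photograph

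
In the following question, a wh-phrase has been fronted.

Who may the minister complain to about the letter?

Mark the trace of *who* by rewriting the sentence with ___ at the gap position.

Who may the minister complain to ___ about the letter?

In situ: The minister may complain to who about the letter.
'who' is the object of the preposition 'to'. The gap is right after 'to'.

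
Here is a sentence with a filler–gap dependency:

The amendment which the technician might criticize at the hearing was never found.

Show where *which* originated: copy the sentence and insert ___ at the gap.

The amendment which the technician might criticize ___ at the hearing was never found.

'which' is the direct object of 'criticize'. The gap is right after 'criticize'.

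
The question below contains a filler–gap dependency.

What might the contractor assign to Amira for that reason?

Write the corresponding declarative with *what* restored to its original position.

The contractor might assign what to Amira for that reason.

'what' functions as the direct object of 'assign'. It moves to the left edge, and the trace sits right after 'assign':
What might the contractor assign ___ to Amira for that reason?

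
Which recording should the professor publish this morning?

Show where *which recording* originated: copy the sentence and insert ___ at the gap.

Before movement: The professor should publish which recording this morning.
'which recording' functions as the direct object of 'publish'. The gap is right after 'publish'.

Which recording should the professor publish ___ this morning?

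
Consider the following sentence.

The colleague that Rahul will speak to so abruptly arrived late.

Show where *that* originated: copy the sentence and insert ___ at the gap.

The colleague that Rahul will speak to ___ so abruptly arrived late.

'that' functions as the object of the preposition 'to'. The gap is right after 'to'.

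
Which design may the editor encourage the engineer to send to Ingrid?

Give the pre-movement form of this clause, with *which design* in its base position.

'which design' is the direct object of 'send'. Fronting leaves a gap immediately after 'send':
Which design may the editor encourage the engineer to send ___ to Ingrid?

The editor may encourage the engineer to send which design to Ingrid.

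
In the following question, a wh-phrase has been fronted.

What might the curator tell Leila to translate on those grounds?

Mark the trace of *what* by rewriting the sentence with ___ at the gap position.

Pre-movement form: The curator might tell Leila to translate what on those grounds.
'what' functions as the direct object of 'translate'. The gap is right after 'translate'.

What might the curator tell Leila to translate ___ on those grounds?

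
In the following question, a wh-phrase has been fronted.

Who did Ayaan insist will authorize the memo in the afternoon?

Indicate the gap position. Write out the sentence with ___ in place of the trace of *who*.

Pre-movement form: Ayaan did insist who will authorize the memo in the afternoon.
The filler 'who' is interpreted as the subject of the clause embedded under 'insist'. The gap is right after 'insist'.

Who did Ayaan insist ___ will authorize the memo in the afternoon?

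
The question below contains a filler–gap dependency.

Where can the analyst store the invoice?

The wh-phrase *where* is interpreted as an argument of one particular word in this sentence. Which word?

Underlying clause: The analyst can store the invoice where.
'where' is the locative complement of 'store'. Wh-movement fronts it, leaving a gap right after 'invoice':
Where can the analyst store the invoice ___?

store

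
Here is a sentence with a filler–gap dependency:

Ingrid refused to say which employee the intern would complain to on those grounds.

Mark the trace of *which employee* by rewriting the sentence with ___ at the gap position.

Ingrid refused to say which employee the intern would complain to ___ on those grounds.

Pre-movement form: The intern would complain to which employee on those grounds.
'which employee' functions as the object of the preposition 'to'. The gap is right after 'to'.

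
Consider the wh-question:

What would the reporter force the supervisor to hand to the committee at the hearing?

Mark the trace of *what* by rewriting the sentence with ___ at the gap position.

Before movement: The reporter would force the supervisor to hand what to the committee at the hearing.
The filler 'what' is interpreted as the direct object of 'hand'. The gap is right after 'hand'.

What would the reporter force the supervisor to hand ___ to the committee at the hearing?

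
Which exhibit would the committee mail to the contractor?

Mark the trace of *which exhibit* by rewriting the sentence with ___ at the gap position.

Pre-movement form: The committee would mail which exhibit to the contractor.
'which exhibit' functions as the direct object of 'mail'. The gap is right after 'mail'.

Which exhibit would the committee mail ___ to the contractor?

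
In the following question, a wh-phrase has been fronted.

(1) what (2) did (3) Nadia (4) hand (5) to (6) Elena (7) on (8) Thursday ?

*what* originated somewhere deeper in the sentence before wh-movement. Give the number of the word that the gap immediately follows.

Underlying clause: Nadia did hand what to Elena on Thursday.
'what' is the direct object of 'hand'. It moves to the left edge, and the trace sits right after 'hand':
What did Nadia hand ___ to Elena on Thursday?
'hand' is word 4.

4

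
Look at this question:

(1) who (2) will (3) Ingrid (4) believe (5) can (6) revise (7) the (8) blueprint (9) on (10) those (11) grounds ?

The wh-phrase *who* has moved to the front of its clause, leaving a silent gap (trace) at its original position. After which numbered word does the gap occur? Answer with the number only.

4

Underlying clause: Ingrid will believe who can revise the blueprint on those grounds.
The filler 'who' is interpreted as the subject of the clause embedded under 'believe'. It moves to the left edge, and the trace sits right after 'believe':
Who will Ingrid believe ___ can revise the blueprint on those grounds?
'believe' is word 4.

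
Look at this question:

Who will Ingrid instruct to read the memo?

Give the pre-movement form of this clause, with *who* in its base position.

Ingrid will instruct who to read the memo.

'who' functions as the direct object of 'instruct'. Wh-movement fronts it, leaving a gap right after 'instruct':
Who will Ingrid instruct ___ to read the memo?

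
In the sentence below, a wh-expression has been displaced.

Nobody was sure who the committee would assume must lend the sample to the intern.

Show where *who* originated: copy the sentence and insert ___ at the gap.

Nobody was sure who the committee would assume ___ must lend the sample to the intern.

In situ: The committee would assume who must lend the sample to the intern.
'who' is the subject of the clause embedded under 'assume'. The gap is right after 'assume'.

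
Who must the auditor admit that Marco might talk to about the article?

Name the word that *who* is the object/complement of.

to

Before movement: The auditor must admit that Marco might talk to who about the article.
'who' is the object of the preposition 'to'. It moves to the left edge, and the trace sits right after 'to':
Who must the auditor admit that Marco might talk to ___ about the article?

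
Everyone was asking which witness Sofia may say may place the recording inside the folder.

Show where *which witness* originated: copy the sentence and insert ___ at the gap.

In situ: Sofia may say which witness may place the recording inside the folder.
'which witness' functions as the subject of the clause embedded under 'say'. The gap is right after 'say'.

Everyone was asking which witness Sofia may say ___ may place the recording inside the folder.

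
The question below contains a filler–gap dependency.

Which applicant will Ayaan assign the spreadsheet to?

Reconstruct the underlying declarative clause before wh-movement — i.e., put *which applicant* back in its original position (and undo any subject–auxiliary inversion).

Ayaan will assign the spreadsheet to which applicant.

The filler 'which applicant' is interpreted as the object of the preposition 'to' (recipient of 'assign'). Wh-movement fronts it, leaving a gap right after 'to':
Which applicant will Ayaan assign the spreadsheet to ___?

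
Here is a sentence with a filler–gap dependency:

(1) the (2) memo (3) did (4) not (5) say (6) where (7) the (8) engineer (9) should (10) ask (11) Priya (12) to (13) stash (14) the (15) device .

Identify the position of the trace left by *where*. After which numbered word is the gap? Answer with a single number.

Underlying clause: The engineer should ask Priya to stash the device where.
'where' functions as the locative complement of 'stash'. Wh-movement fronts it, leaving a gap right after 'device':
The memo did not say where the engineer should ask Priya to stash the device ___.
'device' is word 15.

15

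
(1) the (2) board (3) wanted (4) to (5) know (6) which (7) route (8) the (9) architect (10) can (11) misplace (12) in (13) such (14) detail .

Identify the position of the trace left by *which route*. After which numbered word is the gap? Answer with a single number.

11

In situ: The architect can misplace which route in such detail.
'which route' functions as the direct object of 'misplace'. Fronting leaves a gap immediately after 'misplace':
The board wanted to know which route the architect can misplace ___ in such detail.
'misplace' is word 11.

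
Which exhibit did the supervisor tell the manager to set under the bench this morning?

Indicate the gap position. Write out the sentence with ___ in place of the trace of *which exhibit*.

In situ: The supervisor did tell the manager to set which exhibit under the bench this morning.
'which exhibit' is the direct object of 'set'. The gap is right after 'set'.

Which exhibit did the supervisor tell the manager to set ___ under the bench this morning?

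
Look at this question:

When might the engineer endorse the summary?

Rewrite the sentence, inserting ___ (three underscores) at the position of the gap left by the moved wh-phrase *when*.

When might the engineer endorse the summary ___?

Pre-movement form: The engineer might endorse the summary when.
'when' is the temporal adjunct. The gap is right after 'summary'.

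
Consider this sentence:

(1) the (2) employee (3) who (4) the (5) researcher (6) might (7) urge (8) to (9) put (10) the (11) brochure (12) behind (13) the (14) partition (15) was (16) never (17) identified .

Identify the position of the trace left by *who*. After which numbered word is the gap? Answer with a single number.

'who' is the direct object of 'urge'. Wh-movement fronts it, leaving a gap right after 'urge':
The employee who the researcher might urge ___ to put the brochure behind the partition was never identified.
'urge' is word 7.

7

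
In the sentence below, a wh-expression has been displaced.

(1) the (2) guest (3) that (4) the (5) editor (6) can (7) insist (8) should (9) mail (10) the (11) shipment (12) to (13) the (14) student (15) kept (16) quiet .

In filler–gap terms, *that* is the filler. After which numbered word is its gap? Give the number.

7

'that' functions as the subject of the clause embedded under 'insist'. Wh-movement fronts it, leaving a gap right after 'insist':
The guest that the editor can insist ___ should mail the shipment to the student kept quiet.
'insist' is word 7.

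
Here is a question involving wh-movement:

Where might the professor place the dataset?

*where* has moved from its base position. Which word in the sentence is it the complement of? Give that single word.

Before movement: The professor might place the dataset where.
'where' functions as the locative complement of 'place'. Wh-movement fronts it, leaving a gap right after 'dataset':
Where might the professor place the dataset ___?

place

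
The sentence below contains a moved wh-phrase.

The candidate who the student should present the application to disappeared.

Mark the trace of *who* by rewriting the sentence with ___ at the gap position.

The candidate who the student should present the application to ___ disappeared.

'who' functions as the object of the preposition 'to' (recipient of 'present'). The gap is right after 'to'.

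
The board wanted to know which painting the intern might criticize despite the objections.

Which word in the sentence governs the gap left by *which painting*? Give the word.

Pre-movement form: The intern might criticize which painting despite the objections.
The filler 'which painting' is interpreted as the direct object of 'criticize'. Wh-movement fronts it, leaving a gap right after 'criticize':
The board wanted to know which painting the intern might criticize ___ despite the objections.

criticize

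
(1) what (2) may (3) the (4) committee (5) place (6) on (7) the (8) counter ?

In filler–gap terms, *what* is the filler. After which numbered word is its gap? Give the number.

Before movement: The committee may place what on the counter.
'what' is the direct object of 'place'. It moves to the left edge, and the trace sits right after 'place':
What may the committee place ___ on the counter?
'place' is word 5.

5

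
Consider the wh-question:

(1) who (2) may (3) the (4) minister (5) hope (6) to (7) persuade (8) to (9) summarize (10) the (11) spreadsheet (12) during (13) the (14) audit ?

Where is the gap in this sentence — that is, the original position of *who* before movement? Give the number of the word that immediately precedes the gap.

In situ: The minister may hope to persuade who to summarize the spreadsheet during the audit.
'who' functions as the direct object of 'persuade'. Fronting leaves a gap immediately after 'persuade':
Who may the minister hope to persuade ___ to summarize the spreadsheet during the audit?
'persuade' is word 7.

7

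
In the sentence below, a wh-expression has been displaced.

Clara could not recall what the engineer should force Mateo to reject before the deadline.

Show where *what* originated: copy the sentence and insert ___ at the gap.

Clara could not recall what the engineer should force Mateo to reject ___ before the deadline.

In situ: The engineer should force Mateo to reject what before the deadline.
The filler 'what' is interpreted as the direct object of 'reject'. The gap is right after 'reject'.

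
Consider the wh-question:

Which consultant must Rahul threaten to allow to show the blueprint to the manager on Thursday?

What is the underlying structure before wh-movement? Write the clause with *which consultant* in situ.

Rahul must threaten to allow which consultant to show the blueprint to the manager on Thursday.

'which consultant' functions as the direct object of 'allow'. It moves to the left edge, and the trace sits right after 'allow':
Which consultant must Rahul threaten to allow ___ to show the blueprint to the manager on Thursday?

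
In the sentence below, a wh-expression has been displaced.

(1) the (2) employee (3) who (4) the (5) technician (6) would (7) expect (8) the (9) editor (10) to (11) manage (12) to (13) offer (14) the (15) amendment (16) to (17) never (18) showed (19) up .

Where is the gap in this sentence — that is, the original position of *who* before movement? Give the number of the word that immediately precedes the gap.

'who' functions as the object of the preposition 'to' (recipient of 'offer'). Fronting leaves a gap immediately after 'to':
The employee who the technician would expect the editor to manage to offer the amendment to ___ never showed up.
'to' is word 16.

16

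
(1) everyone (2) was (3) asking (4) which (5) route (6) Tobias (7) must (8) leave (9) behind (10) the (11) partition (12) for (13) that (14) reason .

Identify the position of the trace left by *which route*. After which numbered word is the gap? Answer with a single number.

8

Before movement: Tobias must leave which route behind the partition for that reason.
'which route' is the direct object of 'leave'. It moves to the left edge, and the trace sits right after 'leave':
Everyone was asking which route Tobias must leave ___ behind the partition for that reason.
'leave' is word 8.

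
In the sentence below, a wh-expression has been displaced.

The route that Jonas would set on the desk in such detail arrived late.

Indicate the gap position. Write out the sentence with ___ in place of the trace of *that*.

The route that Jonas would set ___ on the desk in such detail arrived late.

The filler 'that' is interpreted as the direct object of 'set'. The gap is right after 'set'.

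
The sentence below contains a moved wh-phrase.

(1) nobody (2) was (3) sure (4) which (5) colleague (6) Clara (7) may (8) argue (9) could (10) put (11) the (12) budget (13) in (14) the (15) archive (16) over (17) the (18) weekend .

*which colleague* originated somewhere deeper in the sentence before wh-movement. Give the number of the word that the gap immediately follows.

8

Pre-movement form: Clara may argue which colleague could put the budget in the archive over the weekend.
'which colleague' is the subject of the clause embedded under 'argue'. Fronting leaves a gap immediately after 'argue':
Nobody was sure which colleague Clara may argue ___ could put the budget in the archive over the weekend.
'argue' is word 8.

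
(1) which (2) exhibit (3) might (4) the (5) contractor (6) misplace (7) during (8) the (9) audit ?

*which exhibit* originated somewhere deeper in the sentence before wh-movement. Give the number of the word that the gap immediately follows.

6

Before movement: The contractor might misplace which exhibit during the audit.
'which exhibit' functions as the direct object of 'misplace'. Wh-movement fronts it, leaving a gap right after 'misplace':
Which exhibit might the contractor misplace ___ during the audit?
'misplace' is word 6.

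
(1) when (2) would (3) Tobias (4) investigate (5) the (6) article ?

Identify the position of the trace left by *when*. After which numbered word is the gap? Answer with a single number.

In situ: Tobias would investigate the article when.
'when' is the temporal adjunct. It moves to the left edge, and the trace sits right after 'article':
When would Tobias investigate the article ___?
'article' is word 6.

6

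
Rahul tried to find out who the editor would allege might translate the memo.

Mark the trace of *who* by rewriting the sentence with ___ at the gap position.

Underlying clause: The editor would allege who might translate the memo.
'who' functions as the subject of the clause embedded under 'allege'. The gap is right after 'allege'.

Rahul tried to find out who the editor would allege ___ might translate the memo.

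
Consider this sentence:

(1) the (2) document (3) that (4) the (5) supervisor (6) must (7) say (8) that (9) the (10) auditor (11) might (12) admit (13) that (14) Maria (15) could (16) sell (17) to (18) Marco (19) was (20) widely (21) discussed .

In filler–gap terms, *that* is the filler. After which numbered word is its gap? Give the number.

16

The filler 'that' is interpreted as the direct object of 'sell'. Wh-movement fronts it, leaving a gap right after 'sell':
The document that the supervisor must say that the auditor might admit that Maria could sell ___ to Marco was widely discussed.
'sell' is word 16.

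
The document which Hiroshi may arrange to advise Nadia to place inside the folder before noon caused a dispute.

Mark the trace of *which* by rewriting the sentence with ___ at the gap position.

The document which Hiroshi may arrange to advise Nadia to place ___ inside the folder before noon caused a dispute.

The filler 'which' is interpreted as the direct object of 'place'. The gap is right after 'place'.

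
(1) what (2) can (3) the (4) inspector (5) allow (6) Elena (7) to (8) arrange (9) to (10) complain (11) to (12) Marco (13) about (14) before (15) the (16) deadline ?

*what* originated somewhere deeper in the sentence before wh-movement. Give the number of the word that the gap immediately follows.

13

Underlying clause: The inspector can allow Elena to arrange to complain to Marco about what before the deadline.
'what' is the object of the preposition 'about'. Fronting leaves a gap immediately after 'about':
What can the inspector allow Elena to arrange to complain to Marco about ___ before the deadline?
'about' is word 13.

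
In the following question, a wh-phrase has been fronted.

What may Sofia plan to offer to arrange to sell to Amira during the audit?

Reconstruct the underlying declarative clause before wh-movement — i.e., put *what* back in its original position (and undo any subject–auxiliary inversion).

The filler 'what' is interpreted as the direct object of 'sell'. Wh-movement fronts it, leaving a gap right after 'sell':
What may Sofia plan to offer to arrange to sell ___ to Amira during the audit?

Sofia may plan to offer to arrange to sell what to Amira during the audit.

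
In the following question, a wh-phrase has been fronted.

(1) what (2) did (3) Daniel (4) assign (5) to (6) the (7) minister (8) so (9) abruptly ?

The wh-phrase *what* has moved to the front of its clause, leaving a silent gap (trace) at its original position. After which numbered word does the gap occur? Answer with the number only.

Before movement: Daniel did assign what to the minister so abruptly.
'what' functions as the direct object of 'assign'. It moves to the left edge, and the trace sits right after 'assign':
What did Daniel assign ___ to the minister so abruptly?
'assign' is word 4.

4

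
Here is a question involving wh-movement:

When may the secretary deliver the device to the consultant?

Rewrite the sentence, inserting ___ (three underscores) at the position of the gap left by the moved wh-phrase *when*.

When may the secretary deliver the device to the consultant ___?

Underlying clause: The secretary may deliver the device to the consultant when.
The filler 'when' is interpreted as the temporal adjunct. The gap is right after 'consultant'.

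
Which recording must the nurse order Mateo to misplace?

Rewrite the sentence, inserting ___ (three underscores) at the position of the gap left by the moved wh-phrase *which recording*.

Pre-movement form: The nurse must order Mateo to misplace which recording.
'which recording' functions as the direct object of 'misplace'. The gap is right after 'misplace'.

Which recording must the nurse order Mateo to misplace ___?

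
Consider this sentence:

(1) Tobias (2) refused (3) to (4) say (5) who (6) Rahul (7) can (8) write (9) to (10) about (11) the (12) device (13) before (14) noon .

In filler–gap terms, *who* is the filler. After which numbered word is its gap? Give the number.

9

Before movement: Rahul can write to who about the device before noon.
'who' is the object of the preposition 'to'. Wh-movement fronts it, leaving a gap right after 'to':
Tobias refused to say who Rahul can write to ___ about the device before noon.
'to' is word 9.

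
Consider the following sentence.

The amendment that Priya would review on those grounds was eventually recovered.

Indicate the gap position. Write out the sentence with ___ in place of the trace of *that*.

'that' is the direct object of 'review'. The gap is right after 'review'.

The amendment that Priya would review ___ on those grounds was eventually recovered.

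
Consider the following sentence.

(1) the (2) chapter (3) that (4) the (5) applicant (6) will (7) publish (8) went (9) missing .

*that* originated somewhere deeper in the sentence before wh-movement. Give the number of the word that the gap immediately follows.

7

'that' functions as the direct object of 'publish'. It moves to the left edge, and the trace sits right after 'publish':
The chapter that the applicant will publish ___ went missing.
'publish' is word 7.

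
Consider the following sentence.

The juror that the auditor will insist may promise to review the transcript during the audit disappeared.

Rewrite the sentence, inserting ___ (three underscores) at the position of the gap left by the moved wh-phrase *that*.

The juror that the auditor will insist ___ may promise to review the transcript during the audit disappeared.

'that' functions as the subject of the clause embedded under 'insist'. The gap is right after 'insist'.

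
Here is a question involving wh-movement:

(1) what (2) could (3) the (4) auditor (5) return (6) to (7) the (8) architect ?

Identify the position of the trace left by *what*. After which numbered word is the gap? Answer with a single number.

5

Before movement: The auditor could return what to the architect.
'what' is the direct object of 'return'. It moves to the left edge, and the trace sits right after 'return':
What could the auditor return ___ to the architect?
'return' is word 5.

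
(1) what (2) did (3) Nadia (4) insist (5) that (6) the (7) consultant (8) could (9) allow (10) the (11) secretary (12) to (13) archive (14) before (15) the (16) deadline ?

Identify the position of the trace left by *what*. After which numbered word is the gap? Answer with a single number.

In situ: Nadia did insist that the consultant could allow the secretary to archive what before the deadline.
The filler 'what' is interpreted as the direct object of 'archive'. Wh-movement fronts it, leaving a gap right after 'archive':
What did Nadia insist that the consultant could allow the secretary to archive ___ before the deadline?
'archive' is word 13.

13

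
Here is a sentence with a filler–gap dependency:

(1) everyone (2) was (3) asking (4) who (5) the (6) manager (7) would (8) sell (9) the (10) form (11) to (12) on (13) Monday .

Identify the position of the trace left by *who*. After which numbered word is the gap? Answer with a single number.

Underlying clause: The manager would sell the form to who on Monday.
The filler 'who' is interpreted as the object of the preposition 'to' (recipient of 'sell'). Wh-movement fronts it, leaving a gap right after 'to':
Everyone was asking who the manager would sell the form to ___ on Monday.
'to' is word 11.

11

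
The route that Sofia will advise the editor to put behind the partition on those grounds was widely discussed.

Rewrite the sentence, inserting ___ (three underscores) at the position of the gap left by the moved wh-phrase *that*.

The filler 'that' is interpreted as the direct object of 'put'. The gap is right after 'put'.

The route that Sofia will advise the editor to put ___ behind the partition on those grounds was widely discussed.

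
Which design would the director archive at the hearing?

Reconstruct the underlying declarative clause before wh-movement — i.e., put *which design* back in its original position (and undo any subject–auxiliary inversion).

'which design' is the direct object of 'archive'. It moves to the left edge, and the trace sits right after 'archive':
Which design would the director archive ___ at the hearing?

The director would archive which design at the hearing.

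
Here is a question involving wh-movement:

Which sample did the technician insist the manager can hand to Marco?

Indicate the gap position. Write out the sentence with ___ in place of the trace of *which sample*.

Which sample did the technician insist the manager can hand ___ to Marco?

Underlying clause: The technician did insist the manager can hand which sample to Marco.
The filler 'which sample' is interpreted as the direct object of 'hand'. The gap is right after 'hand'.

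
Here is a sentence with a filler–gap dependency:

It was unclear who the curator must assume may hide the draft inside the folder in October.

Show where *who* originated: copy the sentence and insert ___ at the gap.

It was unclear who the curator must assume ___ may hide the draft inside the folder in October.

Underlying clause: The curator must assume who may hide the draft inside the folder in October.
'who' is the subject of the clause embedded under 'assume'. The gap is right after 'assume'.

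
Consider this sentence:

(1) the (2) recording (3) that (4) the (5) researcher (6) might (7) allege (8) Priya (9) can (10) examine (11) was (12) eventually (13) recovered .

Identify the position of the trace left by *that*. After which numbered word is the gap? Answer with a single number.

'that' is the direct object of 'examine'. Wh-movement fronts it, leaving a gap right after 'examine':
The recording that the researcher might allege Priya can examine ___ was eventually recovered.
'examine' is word 10.

10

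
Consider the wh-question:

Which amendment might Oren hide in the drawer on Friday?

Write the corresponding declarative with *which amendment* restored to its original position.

The filler 'which amendment' is interpreted as the direct object of 'hide'. Fronting leaves a gap immediately after 'hide':
Which amendment might Oren hide ___ in the drawer on Friday?

Oren might hide which amendment in the drawer on Friday.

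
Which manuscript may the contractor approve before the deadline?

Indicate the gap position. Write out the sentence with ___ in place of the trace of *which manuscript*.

Pre-movement form: The contractor may approve which manuscript before the deadline.
The filler 'which manuscript' is interpreted as the direct object of 'approve'. The gap is right after 'approve'.

Which manuscript may the contractor approve ___ before the deadline?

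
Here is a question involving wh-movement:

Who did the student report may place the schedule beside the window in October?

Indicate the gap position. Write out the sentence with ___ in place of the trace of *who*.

Underlying clause: The student did report who may place the schedule beside the window in October.
'who' functions as the subject of the clause embedded under 'report'. The gap is right after 'report'.

Who did the student report ___ may place the schedule beside the window in October?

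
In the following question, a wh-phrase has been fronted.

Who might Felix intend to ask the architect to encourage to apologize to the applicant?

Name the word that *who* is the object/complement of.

encourage

Underlying clause: Felix might intend to ask the architect to encourage who to apologize to the applicant.
The filler 'who' is interpreted as the direct object of 'encourage'. Wh-movement fronts it, leaving a gap right after 'encourage':
Who might Felix intend to ask the architect to encourage ___ to apologize to the applicant?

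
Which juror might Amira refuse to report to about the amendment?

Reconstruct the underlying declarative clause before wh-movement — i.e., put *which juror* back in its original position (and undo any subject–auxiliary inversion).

'which juror' is the object of the preposition 'to'. It moves to the left edge, and the trace sits right after 'to':
Which juror might Amira refuse to report to ___ about the amendment?

Amira might refuse to report to which juror about the amendment.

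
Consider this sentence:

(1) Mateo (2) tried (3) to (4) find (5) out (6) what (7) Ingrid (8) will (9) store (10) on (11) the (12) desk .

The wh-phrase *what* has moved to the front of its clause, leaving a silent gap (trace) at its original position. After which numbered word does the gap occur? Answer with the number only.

Underlying clause: Ingrid will store what on the desk.
'what' is the direct object of 'store'. It moves to the left edge, and the trace sits right after 'store':
Mateo tried to find out what Ingrid will store ___ on the desk.
'store' is word 9.

9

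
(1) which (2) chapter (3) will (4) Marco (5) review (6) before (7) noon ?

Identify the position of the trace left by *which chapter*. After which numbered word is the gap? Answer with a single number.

5

Pre-movement form: Marco will review which chapter before noon.
'which chapter' is the direct object of 'review'. Fronting leaves a gap immediately after 'review':
Which chapter will Marco review ___ before noon?
'review' is word 5.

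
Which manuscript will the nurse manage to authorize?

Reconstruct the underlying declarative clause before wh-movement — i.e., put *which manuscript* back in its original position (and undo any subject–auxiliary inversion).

'which manuscript' is the direct object of 'authorize'. Wh-movement fronts it, leaving a gap right after 'authorize':
Which manuscript will the nurse manage to authorize ___?

The nurse will manage to authorize which manuscript.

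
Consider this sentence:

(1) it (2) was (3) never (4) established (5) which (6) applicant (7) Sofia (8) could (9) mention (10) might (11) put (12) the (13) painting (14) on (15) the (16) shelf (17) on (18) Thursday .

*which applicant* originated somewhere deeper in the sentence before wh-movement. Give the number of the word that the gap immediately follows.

Underlying clause: Sofia could mention which applicant might put the painting on the shelf on Thursday.
'which applicant' functions as the subject of the clause embedded under 'mention'. Wh-movement fronts it, leaving a gap right after 'mention':
It was never established which applicant Sofia could mention ___ might put the painting on the shelf on Thursday.
'mention' is word 9.

9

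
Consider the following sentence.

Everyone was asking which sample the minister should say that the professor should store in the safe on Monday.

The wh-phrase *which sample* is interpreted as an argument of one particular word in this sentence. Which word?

store

Underlying clause: The minister should say that the professor should store which sample in the safe on Monday.
'which sample' is the direct object of 'store'. Fronting leaves a gap immediately after 'store':
Everyone was asking which sample the minister should say that the professor should store ___ in the safe on Monday.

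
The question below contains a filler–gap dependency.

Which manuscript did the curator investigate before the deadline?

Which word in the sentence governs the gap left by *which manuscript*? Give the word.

investigate

In situ: The curator did investigate which manuscript before the deadline.
'which manuscript' functions as the direct object of 'investigate'. It moves to the left edge, and the trace sits right after 'investigate':
Which manuscript did the curator investigate ___ before the deadline?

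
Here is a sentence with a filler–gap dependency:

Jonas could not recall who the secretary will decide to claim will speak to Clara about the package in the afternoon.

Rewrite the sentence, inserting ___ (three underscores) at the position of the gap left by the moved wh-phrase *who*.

Jonas could not recall who the secretary will decide to claim ___ will speak to Clara about the package in the afternoon.

Pre-movement form: The secretary will decide to claim who will speak to Clara about the package in the afternoon.
The filler 'who' is interpreted as the subject of the clause embedded under 'claim'. The gap is right after 'claim'.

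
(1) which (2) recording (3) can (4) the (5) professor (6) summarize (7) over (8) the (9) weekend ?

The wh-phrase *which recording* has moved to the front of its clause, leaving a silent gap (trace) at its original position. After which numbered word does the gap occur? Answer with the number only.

6

Before movement: The professor can summarize which recording over the weekend.
'which recording' functions as the direct object of 'summarize'. It moves to the left edge, and the trace sits right after 'summarize':
Which recording can the professor summarize ___ over the weekend?
'summarize' is word 6.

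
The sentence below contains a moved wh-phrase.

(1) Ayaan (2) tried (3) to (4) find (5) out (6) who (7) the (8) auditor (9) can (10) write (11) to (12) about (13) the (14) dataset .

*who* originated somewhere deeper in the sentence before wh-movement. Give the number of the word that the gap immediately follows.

11

Pre-movement form: The auditor can write to who about the dataset.
The filler 'who' is interpreted as the object of the preposition 'to'. Fronting leaves a gap immediately after 'to':
Ayaan tried to find out who the auditor can write to ___ about the dataset.
'to' is word 11.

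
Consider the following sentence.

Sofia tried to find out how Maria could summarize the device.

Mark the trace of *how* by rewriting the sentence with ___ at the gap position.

Sofia tried to find out how Maria could summarize the device ___.

Before movement: Maria could summarize the device how.
'how' is the manner adjunct. The gap is right after 'device'.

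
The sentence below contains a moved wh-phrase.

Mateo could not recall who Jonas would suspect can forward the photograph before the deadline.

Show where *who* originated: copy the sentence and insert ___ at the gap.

Mateo could not recall who Jonas would suspect ___ can forward the photograph before the deadline.

Pre-movement form: Jonas would suspect who can forward the photograph before the deadline.
The filler 'who' is interpreted as the subject of the clause embedded under 'suspect'. The gap is right after 'suspect'.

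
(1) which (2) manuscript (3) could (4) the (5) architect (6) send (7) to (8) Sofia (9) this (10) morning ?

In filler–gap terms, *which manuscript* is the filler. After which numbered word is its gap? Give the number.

6

Pre-movement form: The architect could send which manuscript to Sofia this morning.
The filler 'which manuscript' is interpreted as the direct object of 'send'. Wh-movement fronts it, leaving a gap right after 'send':
Which manuscript could the architect send ___ to Sofia this morning?
'send' is word 6.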